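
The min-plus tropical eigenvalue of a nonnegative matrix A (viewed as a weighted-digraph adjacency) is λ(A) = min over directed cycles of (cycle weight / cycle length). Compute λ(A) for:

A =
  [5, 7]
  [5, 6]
λ(A) = 5

Enumerate directed cycles and compute their means (weight / length). Sample:
  cycle 0 → 0: weight = 5, length = 1, mean = 5/1 ≈ 5.000
  cycle 1 → 1: weight = 6, length = 1, mean = 6/1 ≈ 6.000
  cycle 0 → 1 → 0: weight = 12, length = 2, mean = 12/2 ≈ 6.000
  cycle 1 → 0 → 1: weight = 12, length = 2, mean = 12/2 ≈ 6.000
Minimum mean = 5.000, attained e.g. along the cycle 0 → 0 with weight 5 and length 1. So λ(A) = 5/1 = 5.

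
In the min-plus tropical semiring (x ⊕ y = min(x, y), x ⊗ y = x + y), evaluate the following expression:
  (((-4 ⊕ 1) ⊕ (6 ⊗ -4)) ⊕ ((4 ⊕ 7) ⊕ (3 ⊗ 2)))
(((-4 ⊕ 1) ⊕ (6 ⊗ -4)) ⊕ ((4 ⊕ 7) ⊕ (3 ⊗ 2))) = -4

Expand innermost to outermost. Recall ⊕ takes the minimum of its arguments and ⊗ takes their sum. Working out the expression (((-4 ⊕ 1) ⊕ (6 ⊗ -4)) ⊕ ((4 ⊕ 7) ⊕ (3 ⊗ 2))) gives -4.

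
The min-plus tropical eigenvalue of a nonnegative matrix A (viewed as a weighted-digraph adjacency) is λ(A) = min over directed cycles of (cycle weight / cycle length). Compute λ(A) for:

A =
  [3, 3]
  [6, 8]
λ(A) = 3

Enumerate directed cycles and compute their means (weight / length). Sample:
  cycle 0 → 0: weight = 3, length = 1, mean = 3/1 ≈ 3.000
  cycle 1 → 1: weight = 8, length = 1, mean = 8/1 ≈ 8.000
  cycle 0 → 1 → 0: weight = 9, length = 2, mean = 9/2 ≈ 4.500
  cycle 1 → 0 → 1: weight = 9, length = 2, mean = 9/2 ≈ 4.500
Minimum mean = 3.000, attained e.g. along the cycle 0 → 0 with weight 3 and length 1. So λ(A) = 3/1 = 3.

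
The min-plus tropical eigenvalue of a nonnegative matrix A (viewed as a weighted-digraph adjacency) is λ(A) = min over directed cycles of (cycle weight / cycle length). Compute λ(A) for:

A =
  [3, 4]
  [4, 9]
λ(A) = 3

Enumerate directed cycles and compute their means (weight / length). Sample:
  cycle 0 → 0: weight = 3, length = 1, mean = 3/1 ≈ 3.000
  cycle 1 → 1: weight = 9, length = 1, mean = 9/1 ≈ 9.000
  cycle 0 → 1 → 0: weight = 8, length = 2, mean = 8/2 ≈ 4.000
  cycle 1 → 0 → 1: weight = 8, length = 2, mean = 8/2 ≈ 4.000
Minimum mean = 3.000, attained e.g. along the cycle 0 → 0 with weight 3 and length 1. So λ(A) = 3/1 = 3.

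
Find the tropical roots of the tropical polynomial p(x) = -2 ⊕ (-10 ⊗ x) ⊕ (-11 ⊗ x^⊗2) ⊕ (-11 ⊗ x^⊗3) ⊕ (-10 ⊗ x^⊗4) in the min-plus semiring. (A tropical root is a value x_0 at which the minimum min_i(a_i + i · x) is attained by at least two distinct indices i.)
Roots: {-1, 0, 1, 8}

Each tropical root is a break point of the lower envelope of the lines y = a_i + i · x (there are 5 lines, with slopes 0, 1, ..., 4). Only the lines that attain the minimum somewhere contribute to roots; other lines are dominated. Here the surviving (envelope) indices are i = 4, i = 3, i = 2, i = 1, i = 0.
Intersections between consecutive envelope lines give the roots: for adjacent envelope indices i < j the intersection is x = (a_i − a_j) / (j − i). Reading off the sorted break points: {-1, 0, 1, 8}.
Verification: at each break x_0, at least two indices attain the minimum of min_i(a_i + i · x_0).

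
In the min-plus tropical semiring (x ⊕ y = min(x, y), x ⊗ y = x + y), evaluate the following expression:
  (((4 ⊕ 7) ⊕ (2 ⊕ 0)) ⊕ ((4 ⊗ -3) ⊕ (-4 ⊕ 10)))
(((4 ⊕ 7) ⊕ (2 ⊕ 0)) ⊕ ((4 ⊗ -3) ⊕ (-4 ⊕ 10))) = -4

Expand innermost to outermost. Recall ⊕ takes the minimum of its arguments and ⊗ takes their sum. Working out the expression (((4 ⊕ 7) ⊕ (2 ⊕ 0)) ⊕ ((4 ⊗ -3) ⊕ (-4 ⊕ 10))) gives -4.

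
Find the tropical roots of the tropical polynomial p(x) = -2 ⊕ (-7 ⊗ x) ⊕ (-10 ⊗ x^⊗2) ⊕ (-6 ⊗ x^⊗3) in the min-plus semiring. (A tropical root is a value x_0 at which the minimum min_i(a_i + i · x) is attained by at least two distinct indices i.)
Roots: {-4, 3, 5}

Each tropical root is a break point of the lower envelope of the lines y = a_i + i · x (there are 4 lines, with slopes 0, 1, ..., 3). Only the lines that attain the minimum somewhere contribute to roots; other lines are dominated. Here the surviving (envelope) indices are i = 3, i = 2, i = 1, i = 0.
Intersections between consecutive envelope lines give the roots: for adjacent envelope indices i < j the intersection is x = (a_i − a_j) / (j − i). Reading off the sorted break points: {-4, 3, 5}.
Verification: at each break x_0, at least two indices attain the minimum of min_i(a_i + i · x_0).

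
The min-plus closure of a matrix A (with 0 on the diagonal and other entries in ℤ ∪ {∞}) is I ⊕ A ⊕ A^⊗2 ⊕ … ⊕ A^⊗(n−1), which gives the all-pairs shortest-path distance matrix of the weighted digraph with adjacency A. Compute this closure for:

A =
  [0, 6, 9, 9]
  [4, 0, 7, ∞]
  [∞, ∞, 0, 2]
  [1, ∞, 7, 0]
Closure =
  [0, 6, 9, 9]
  [4, 0, 7, 9]
  [3, 9, 0, 2]
  [1, 7, 7, 0]

This is the Floyd-Warshall all-pairs shortest-path computation. For each intermediate vertex k = 0, 1, …, 3, update dist[i][j] ← min(dist[i][j], dist[i][k] + dist[k][j]). The final matrix gives, for each (i, j), the minimum total weight of any directed path from i to j (possibly empty when i = j).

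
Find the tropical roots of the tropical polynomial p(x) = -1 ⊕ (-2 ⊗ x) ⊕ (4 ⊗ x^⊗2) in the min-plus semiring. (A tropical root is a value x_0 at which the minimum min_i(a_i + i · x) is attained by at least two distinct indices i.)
Roots: {-6, 1}

Each tropical root is a break point of the lower envelope of the lines y = a_i + i · x (there are 3 lines, with slopes 0, 1, ..., 2). Only the lines that attain the minimum somewhere contribute to roots; other lines are dominated. Here the surviving (envelope) indices are i = 2, i = 1, i = 0.
Intersections between consecutive envelope lines give the roots: for adjacent envelope indices i < j the intersection is x = (a_i − a_j) / (j − i). Reading off the sorted break points: {-6, 1}.
Verification: at each break x_0, at least two indices attain the minimum of min_i(a_i + i · x_0).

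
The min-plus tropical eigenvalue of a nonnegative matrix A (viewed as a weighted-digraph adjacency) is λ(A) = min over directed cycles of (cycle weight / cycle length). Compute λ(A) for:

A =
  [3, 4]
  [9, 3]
λ(A) = 3

Enumerate directed cycles and compute their means (weight / length). Sample:
  cycle 0 → 0: weight = 3, length = 1, mean = 3/1 ≈ 3.000
  cycle 1 → 1: weight = 3, length = 1, mean = 3/1 ≈ 3.000
  cycle 0 → 1 → 0: weight = 13, length = 2, mean = 13/2 ≈ 6.500
  cycle 1 → 0 → 1: weight = 13, length = 2, mean = 13/2 ≈ 6.500
Minimum mean = 3.000, attained e.g. along the cycle 0 → 0 with weight 3 and length 1. So λ(A) = 3/1 = 3.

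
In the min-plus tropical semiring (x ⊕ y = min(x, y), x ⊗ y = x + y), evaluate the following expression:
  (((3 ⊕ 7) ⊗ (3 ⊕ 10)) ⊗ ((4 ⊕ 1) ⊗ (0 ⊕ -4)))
(((3 ⊕ 7) ⊗ (3 ⊕ 10)) ⊗ ((4 ⊕ 1) ⊗ (0 ⊕ -4))) = 3

Expand innermost to outermost. Recall ⊕ takes the minimum of its arguments and ⊗ takes their sum. Working out the expression (((3 ⊕ 7) ⊗ (3 ⊕ 10)) ⊗ ((4 ⊕ 1) ⊗ (0 ⊕ -4))) gives 3.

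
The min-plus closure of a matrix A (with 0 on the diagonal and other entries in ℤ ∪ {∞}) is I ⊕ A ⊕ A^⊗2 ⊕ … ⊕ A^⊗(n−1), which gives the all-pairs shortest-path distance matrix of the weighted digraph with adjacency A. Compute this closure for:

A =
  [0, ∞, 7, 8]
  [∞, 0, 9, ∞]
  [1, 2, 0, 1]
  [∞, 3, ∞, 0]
Closure =
  [0, 9, 7, 8]
  [10, 0, 9, 10]
  [1, 2, 0, 1]
  [13, 3, 12, 0]

This is the Floyd-Warshall all-pairs shortest-path computation. For each intermediate vertex k = 0, 1, …, 3, update dist[i][j] ← min(dist[i][j], dist[i][k] + dist[k][j]). The final matrix gives, for each (i, j), the minimum total weight of any directed path from i to j (possibly empty when i = j).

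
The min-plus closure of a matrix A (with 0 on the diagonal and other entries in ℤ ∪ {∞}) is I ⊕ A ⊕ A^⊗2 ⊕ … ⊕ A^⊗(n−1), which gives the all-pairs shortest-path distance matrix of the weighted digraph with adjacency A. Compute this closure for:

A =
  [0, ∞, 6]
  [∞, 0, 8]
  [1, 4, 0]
Closure =
  [0, 10, 6]
  [9, 0, 8]
  [1, 4, 0]

This is the Floyd-Warshall all-pairs shortest-path computation. For each intermediate vertex k = 0, 1, …, 2, update dist[i][j] ← min(dist[i][j], dist[i][k] + dist[k][j]). The final matrix gives, for each (i, j), the minimum total weight of any directed path from i to j (possibly empty when i = j).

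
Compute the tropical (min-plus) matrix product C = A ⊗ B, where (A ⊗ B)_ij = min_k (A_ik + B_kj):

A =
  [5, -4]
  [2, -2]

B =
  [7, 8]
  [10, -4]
A ⊗ B =
  [6, -8]
  [8, -6]

Apply the min-plus product entry-by-entry:
  C[0][0] = min over k of (A[0][0] + B[0][0] = 5 + 7 = 12, A[0][1] + B[1][0] = -4 + 10 = 6) = 6 (attained at k = 1)
  C[0][1] = min over k of (A[0][0] + B[0][1] = 5 + 8 = 13, A[0][1] + B[1][1] = -4 + -4 = -8) = -8 (attained at k = 1)
  C[1][0] = min over k of (A[1][0] + B[0][0] = 2 + 7 = 9, A[1][1] + B[1][0] = -2 + 10 = 8) = 8 (attained at k = 1)
  C[1][1] = min over k of (A[1][0] + B[0][1] = 2 + 8 = 10, A[1][1] + B[1][1] = -2 + -4 = -6) = -6 (attained at k = 1)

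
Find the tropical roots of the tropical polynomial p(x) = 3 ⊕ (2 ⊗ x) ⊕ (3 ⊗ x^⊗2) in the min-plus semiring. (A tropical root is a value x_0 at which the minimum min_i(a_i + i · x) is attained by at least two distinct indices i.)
Roots: {-1, 1}

Each tropical root is a break point of the lower envelope of the lines y = a_i + i · x (there are 3 lines, with slopes 0, 1, ..., 2). Only the lines that attain the minimum somewhere contribute to roots; other lines are dominated. Here the surviving (envelope) indices are i = 2, i = 1, i = 0.
Intersections between consecutive envelope lines give the roots: for adjacent envelope indices i < j the intersection is x = (a_i − a_j) / (j − i). Reading off the sorted break points: {-1, 1}.
Verification: at each break x_0, at least two indices attain the minimum of min_i(a_i + i · x_0).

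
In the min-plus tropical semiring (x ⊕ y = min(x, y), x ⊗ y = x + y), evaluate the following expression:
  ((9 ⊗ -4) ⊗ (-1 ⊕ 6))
((9 ⊗ -4) ⊗ (-1 ⊕ 6)) = 4

Expand innermost to outermost. Recall ⊕ takes the minimum of its arguments and ⊗ takes their sum. Working out the expression ((9 ⊗ -4) ⊗ (-1 ⊕ 6)) gives 4.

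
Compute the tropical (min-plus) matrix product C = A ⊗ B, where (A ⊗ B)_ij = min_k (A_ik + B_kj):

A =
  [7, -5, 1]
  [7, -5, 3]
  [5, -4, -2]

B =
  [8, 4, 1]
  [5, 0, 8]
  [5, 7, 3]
A ⊗ B =
  [0, -5, 3]
  [0, -5, 3]
  [1, -4, 1]

Apply the min-plus product entry-by-entry:
  C[0][0] = min over k of (A[0][0] + B[0][0] = 7 + 8 = 15, A[0][1] + B[1][0] = -5 + 5 = 0, A[0][2] + B[2][0] = 1 + 5 = 6) = 0 (attained at k = 1)
  C[0][1] = min over k of (A[0][0] + B[0][1] = 7 + 4 = 11, A[0][1] + B[1][1] = -5 + 0 = -5, A[0][2] + B[2][1] = 1 + 7 = 8) = -5 (attained at k = 1)
  C[0][2] = min over k of (A[0][0] + B[0][2] = 7 + 1 = 8, A[0][1] + B[1][2] = -5 + 8 = 3, A[0][2] + B[2][2] = 1 + 3 = 4) = 3 (attained at k = 1)
  C[1][0] = min over k of (A[1][0] + B[0][0] = 7 + 8 = 15, A[1][1] + B[1][0] = -5 + 5 = 0, A[1][2] + B[2][0] = 3 + 5 = 8) = 0 (attained at k = 1)
  C[1][1] = min over k of (A[1][0] + B[0][1] = 7 + 4 = 11, A[1][1] + B[1][1] = -5 + 0 = -5, A[1][2] + B[2][1] = 3 + 7 = 10) = -5 (attained at k = 1)
  C[1][2] = min over k of (A[1][0] + B[0][2] = 7 + 1 = 8, A[1][1] + B[1][2] = -5 + 8 = 3, A[1][2] + B[2][2] = 3 + 3 = 6) = 3 (attained at k = 1)
  C[2][0] = min over k of (A[2][0] + B[0][0] = 5 + 8 = 13, A[2][1] + B[1][0] = -4 + 5 = 1, A[2][2] + B[2][0] = -2 + 5 = 3) = 1 (attained at k = 1)
  C[2][1] = min over k of (A[2][0] + B[0][1] = 5 + 4 = 9, A[2][1] + B[1][1] = -4 + 0 = -4, A[2][2] + B[2][1] = -2 + 7 = 5) = -4 (attained at k = 1)
  C[2][2] = min over k of (A[2][0] + B[0][2] = 5 + 1 = 6, A[2][1] + B[1][2] = -4 + 8 = 4, A[2][2] + B[2][2] = -2 + 3 = 1) = 1 (attained at k = 2)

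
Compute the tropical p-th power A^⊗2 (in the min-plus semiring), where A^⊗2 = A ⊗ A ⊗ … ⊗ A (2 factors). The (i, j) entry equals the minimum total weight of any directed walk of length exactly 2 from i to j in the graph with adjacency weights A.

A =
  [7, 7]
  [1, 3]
A^⊗2 =
  [8, 10]
  [4, 6]

Each entry (A^⊗2)_ij equals the minimum over all length-2 walks i = v_0 → v_1 → … → v_2 = j of Σ_t A[v_t][v_{t+1}]. For example, for (i, j) = (0, 1) we minimise over 2 possible intermediate vertex sequences; the minimum is 10, attained along the walk 0 → 1 → 1.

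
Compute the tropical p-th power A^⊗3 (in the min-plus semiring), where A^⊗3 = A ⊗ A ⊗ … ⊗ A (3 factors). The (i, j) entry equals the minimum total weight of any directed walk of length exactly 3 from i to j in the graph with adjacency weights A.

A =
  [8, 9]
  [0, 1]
A^⊗3 =
  [10, 11]
  [2, 3]

Each entry (A^⊗3)_ij equals the minimum over all length-3 walks i = v_0 → v_1 → … → v_3 = j of Σ_t A[v_t][v_{t+1}]. For example, for (i, j) = (0, 1) we minimise over 4 possible intermediate vertex sequences; the minimum is 11, attained along the walk 0 → 1 → 1 → 1.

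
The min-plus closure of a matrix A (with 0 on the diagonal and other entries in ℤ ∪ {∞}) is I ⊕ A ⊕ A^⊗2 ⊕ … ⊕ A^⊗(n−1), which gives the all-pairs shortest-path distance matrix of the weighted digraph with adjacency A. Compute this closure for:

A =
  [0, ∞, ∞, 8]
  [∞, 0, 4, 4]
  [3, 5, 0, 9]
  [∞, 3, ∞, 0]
Closure =
  [0, 11, 15, 8]
  [7, 0, 4, 4]
  [3, 5, 0, 9]
  [10, 3, 7, 0]

This is the Floyd-Warshall all-pairs shortest-path computation. For each intermediate vertex k = 0, 1, …, 3, update dist[i][j] ← min(dist[i][j], dist[i][k] + dist[k][j]). The final matrix gives, for each (i, j), the minimum total weight of any directed path from i to j (possibly empty when i = j).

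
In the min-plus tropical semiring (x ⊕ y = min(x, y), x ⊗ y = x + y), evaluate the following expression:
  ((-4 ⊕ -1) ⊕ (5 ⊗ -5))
((-4 ⊕ -1) ⊕ (5 ⊗ -5)) = -4

Expand innermost to outermost. Recall ⊕ takes the minimum of its arguments and ⊗ takes their sum. Working out the expression ((-4 ⊕ -1) ⊕ (5 ⊗ -5)) gives -4.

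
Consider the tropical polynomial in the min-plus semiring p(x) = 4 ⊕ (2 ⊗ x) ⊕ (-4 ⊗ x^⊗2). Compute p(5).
p(5) = 4

A tropical monomial a ⊗ x^⊗i evaluates to a + i · x. Evaluating each term at x = 5:
  Term 0 contributes 4 + 0 · 5 = 4
  Term 1 contributes 2 + 1 · 5 = 7
  Term 2 contributes -4 + 2 · 5 = 6
p(5) = ⊕ of these = min[4, 7, 6] = 4.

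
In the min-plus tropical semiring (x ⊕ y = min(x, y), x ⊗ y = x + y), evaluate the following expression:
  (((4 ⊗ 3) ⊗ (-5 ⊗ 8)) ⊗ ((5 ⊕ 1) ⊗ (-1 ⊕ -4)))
(((4 ⊗ 3) ⊗ (-5 ⊗ 8)) ⊗ ((5 ⊕ 1) ⊗ (-1 ⊕ -4))) = 7

Expand innermost to outermost. Recall ⊕ takes the minimum of its arguments and ⊗ takes their sum. Working out the expression (((4 ⊗ 3) ⊗ (-5 ⊗ 8)) ⊗ ((5 ⊕ 1) ⊗ (-1 ⊕ -4))) gives 7.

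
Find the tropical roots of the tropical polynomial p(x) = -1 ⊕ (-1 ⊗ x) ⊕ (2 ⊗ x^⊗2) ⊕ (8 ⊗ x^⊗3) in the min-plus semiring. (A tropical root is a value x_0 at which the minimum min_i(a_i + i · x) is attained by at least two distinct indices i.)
Roots: {-6, -3, 0}

Each tropical root is a break point of the lower envelope of the lines y = a_i + i · x (there are 4 lines, with slopes 0, 1, ..., 3). Only the lines that attain the minimum somewhere contribute to roots; other lines are dominated. Here the surviving (envelope) indices are i = 3, i = 2, i = 1, i = 0.
Intersections between consecutive envelope lines give the roots: for adjacent envelope indices i < j the intersection is x = (a_i − a_j) / (j − i). Reading off the sorted break points: {-6, -3, 0}.
Verification: at each break x_0, at least two indices attain the minimum of min_i(a_i + i · x_0).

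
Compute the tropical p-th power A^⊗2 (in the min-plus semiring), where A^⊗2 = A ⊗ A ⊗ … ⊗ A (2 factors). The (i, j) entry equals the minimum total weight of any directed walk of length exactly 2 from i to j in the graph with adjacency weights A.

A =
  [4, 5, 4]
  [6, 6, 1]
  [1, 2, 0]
A^⊗2 =
  [5, 6, 4]
  [2, 3, 1]
  [1, 2, 0]

Each entry (A^⊗2)_ij equals the minimum over all length-2 walks i = v_0 → v_1 → … → v_2 = j of Σ_t A[v_t][v_{t+1}]. For example, for (i, j) = (0, 2) we minimise over 3 possible intermediate vertex sequences; the minimum is 4, attained along the walk 0 → 2 → 2.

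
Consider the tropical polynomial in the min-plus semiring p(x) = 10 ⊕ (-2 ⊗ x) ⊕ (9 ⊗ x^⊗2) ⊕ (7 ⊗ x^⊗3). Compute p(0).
p(0) = -2

A tropical monomial a ⊗ x^⊗i evaluates to a + i · x. Evaluating each term at x = 0:
  Term 0 contributes 10 + 0 · 0 = 10
  Term 1 contributes -2 + 1 · 0 = -2
  Term 2 contributes 9 + 2 · 0 = 9
  Term 3 contributes 7 + 3 · 0 = 7
p(0) = ⊕ of these = min[10, -2, 9, 7] = -2.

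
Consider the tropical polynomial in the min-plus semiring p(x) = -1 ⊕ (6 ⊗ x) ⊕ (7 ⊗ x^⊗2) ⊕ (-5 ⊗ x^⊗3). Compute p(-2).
p(-2) = -11

A tropical monomial a ⊗ x^⊗i evaluates to a + i · x. Evaluating each term at x = -2:
  Term 0 contributes -1 + 0 · -2 = -1
  Term 1 contributes 6 + 1 · -2 = 4
  Term 2 contributes 7 + 2 · -2 = 3
  Term 3 contributes -5 + 3 · -2 = -11
p(-2) = ⊕ of these = min[-1, 4, 3, -11] = -11.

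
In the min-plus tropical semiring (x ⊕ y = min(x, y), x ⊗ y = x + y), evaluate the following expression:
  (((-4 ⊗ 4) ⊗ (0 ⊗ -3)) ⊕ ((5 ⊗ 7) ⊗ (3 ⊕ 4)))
(((-4 ⊗ 4) ⊗ (0 ⊗ -3)) ⊕ ((5 ⊗ 7) ⊗ (3 ⊕ 4))) = -3

Expand innermost to outermost. Recall ⊕ takes the minimum of its arguments and ⊗ takes their sum. Working out the expression (((-4 ⊗ 4) ⊗ (0 ⊗ -3)) ⊕ ((5 ⊗ 7) ⊗ (3 ⊕ 4))) gives -3.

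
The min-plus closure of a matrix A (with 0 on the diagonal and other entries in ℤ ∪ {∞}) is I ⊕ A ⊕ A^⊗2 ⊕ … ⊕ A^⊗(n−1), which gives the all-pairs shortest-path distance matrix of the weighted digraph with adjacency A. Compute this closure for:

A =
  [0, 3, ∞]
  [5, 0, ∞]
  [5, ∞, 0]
Closure =
  [0, 3, ∞]
  [5, 0, ∞]
  [5, 8, 0]

This is the Floyd-Warshall all-pairs shortest-path computation. For each intermediate vertex k = 0, 1, …, 2, update dist[i][j] ← min(dist[i][j], dist[i][k] + dist[k][j]). The final matrix gives, for each (i, j), the minimum total weight of any directed path from i to j (possibly empty when i = j).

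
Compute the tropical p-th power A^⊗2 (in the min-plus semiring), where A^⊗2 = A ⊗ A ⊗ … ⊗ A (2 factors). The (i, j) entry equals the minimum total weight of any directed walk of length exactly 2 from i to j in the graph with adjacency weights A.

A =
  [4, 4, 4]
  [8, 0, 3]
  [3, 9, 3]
A^⊗2 =
  [7, 4, 7]
  [6, 0, 3]
  [6, 7, 6]

Each entry (A^⊗2)_ij equals the minimum over all length-2 walks i = v_0 → v_1 → … → v_2 = j of Σ_t A[v_t][v_{t+1}]. For example, for (i, j) = (0, 2) we minimise over 3 possible intermediate vertex sequences; the minimum is 7, attained along the walk 0 → 1 → 2.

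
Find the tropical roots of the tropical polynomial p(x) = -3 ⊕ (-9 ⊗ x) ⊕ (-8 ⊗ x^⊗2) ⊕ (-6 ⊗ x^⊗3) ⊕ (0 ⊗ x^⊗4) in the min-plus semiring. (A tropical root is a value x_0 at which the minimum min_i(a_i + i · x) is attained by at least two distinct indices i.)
Roots: {-6, -2, -1, 6}

Each tropical root is a break point of the lower envelope of the lines y = a_i + i · x (there are 5 lines, with slopes 0, 1, ..., 4). Only the lines that attain the minimum somewhere contribute to roots; other lines are dominated. Here the surviving (envelope) indices are i = 4, i = 3, i = 2, i = 1, i = 0.
Intersections between consecutive envelope lines give the roots: for adjacent envelope indices i < j the intersection is x = (a_i − a_j) / (j − i). Reading off the sorted break points: {-6, -2, -1, 6}.
Verification: at each break x_0, at least two indices attain the minimum of min_i(a_i + i · x_0).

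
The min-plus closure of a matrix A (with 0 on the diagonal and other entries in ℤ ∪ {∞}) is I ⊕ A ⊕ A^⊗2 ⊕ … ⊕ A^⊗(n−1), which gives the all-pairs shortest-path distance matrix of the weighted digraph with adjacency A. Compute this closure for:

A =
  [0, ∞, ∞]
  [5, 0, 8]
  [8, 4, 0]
Closure =
  [0, ∞, ∞]
  [5, 0, 8]
  [8, 4, 0]

This is the Floyd-Warshall all-pairs shortest-path computation. For each intermediate vertex k = 0, 1, …, 2, update dist[i][j] ← min(dist[i][j], dist[i][k] + dist[k][j]). The final matrix gives, for each (i, j), the minimum total weight of any directed path from i to j (possibly empty when i = j).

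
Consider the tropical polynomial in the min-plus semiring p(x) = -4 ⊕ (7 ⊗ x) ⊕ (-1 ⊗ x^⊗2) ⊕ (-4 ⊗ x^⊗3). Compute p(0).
p(0) = -4

A tropical monomial a ⊗ x^⊗i evaluates to a + i · x. Evaluating each term at x = 0:
  Term 0 contributes -4 + 0 · 0 = -4
  Term 1 contributes 7 + 1 · 0 = 7
  Term 2 contributes -1 + 2 · 0 = -1
  Term 3 contributes -4 + 3 · 0 = -4
p(0) = ⊕ of these = min[-4, 7, -1, -4] = -4.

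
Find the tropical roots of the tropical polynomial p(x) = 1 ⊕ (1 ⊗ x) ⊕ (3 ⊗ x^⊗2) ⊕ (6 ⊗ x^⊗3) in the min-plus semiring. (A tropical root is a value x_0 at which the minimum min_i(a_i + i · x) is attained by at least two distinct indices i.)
Roots: {-3, -2, 0}

Each tropical root is a break point of the lower envelope of the lines y = a_i + i · x (there are 4 lines, with slopes 0, 1, ..., 3). Only the lines that attain the minimum somewhere contribute to roots; other lines are dominated. Here the surviving (envelope) indices are i = 3, i = 2, i = 1, i = 0.
Intersections between consecutive envelope lines give the roots: for adjacent envelope indices i < j the intersection is x = (a_i − a_j) / (j − i). Reading off the sorted break points: {-3, -2, 0}.
Verification: at each break x_0, at least two indices attain the minimum of min_i(a_i + i · x_0).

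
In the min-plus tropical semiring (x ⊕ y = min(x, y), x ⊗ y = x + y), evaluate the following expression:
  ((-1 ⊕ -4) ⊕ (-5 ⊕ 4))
((-1 ⊕ -4) ⊕ (-5 ⊕ 4)) = -5

Expand innermost to outermost. Recall ⊕ takes the minimum of its arguments and ⊗ takes their sum. Working out the expression ((-1 ⊕ -4) ⊕ (-5 ⊕ 4)) gives -5.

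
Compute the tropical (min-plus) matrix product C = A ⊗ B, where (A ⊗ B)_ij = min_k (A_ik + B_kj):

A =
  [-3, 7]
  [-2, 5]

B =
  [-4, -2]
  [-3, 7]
A ⊗ B =
  [-7, -5]
  [-6, -4]

Apply the min-plus product entry-by-entry:
  C[0][0] = min over k of (A[0][0] + B[0][0] = -3 + -4 = -7, A[0][1] + B[1][0] = 7 + -3 = 4) = -7 (attained at k = 0)
  C[0][1] = min over k of (A[0][0] + B[0][1] = -3 + -2 = -5, A[0][1] + B[1][1] = 7 + 7 = 14) = -5 (attained at k = 0)
  C[1][0] = min over k of (A[1][0] + B[0][0] = -2 + -4 = -6, A[1][1] + B[1][0] = 5 + -3 = 2) = -6 (attained at k = 0)
  C[1][1] = min over k of (A[1][0] + B[0][1] = -2 + -2 = -4, A[1][1] + B[1][1] = 5 + 7 = 12) = -4 (attained at k = 0)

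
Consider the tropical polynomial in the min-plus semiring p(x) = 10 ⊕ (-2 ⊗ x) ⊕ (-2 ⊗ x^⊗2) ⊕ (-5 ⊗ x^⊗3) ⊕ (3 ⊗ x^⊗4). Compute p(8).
p(8) = 6

A tropical monomial a ⊗ x^⊗i evaluates to a + i · x. Evaluating each term at x = 8:
  Term 0 contributes 10 + 0 · 8 = 10
  Term 1 contributes -2 + 1 · 8 = 6
  Term 2 contributes -2 + 2 · 8 = 14
  Term 3 contributes -5 + 3 · 8 = 19
  Term 4 contributes 3 + 4 · 8 = 35
p(8) = ⊕ of these = min[10, 6, 14, 19, 35] = 6.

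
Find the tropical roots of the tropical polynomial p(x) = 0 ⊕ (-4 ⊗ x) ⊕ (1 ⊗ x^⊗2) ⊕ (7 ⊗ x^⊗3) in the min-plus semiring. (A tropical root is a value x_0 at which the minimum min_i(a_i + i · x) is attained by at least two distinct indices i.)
Roots: {-6, -5, 4}

Each tropical root is a break point of the lower envelope of the lines y = a_i + i · x (there are 4 lines, with slopes 0, 1, ..., 3). Only the lines that attain the minimum somewhere contribute to roots; other lines are dominated. Here the surviving (envelope) indices are i = 3, i = 2, i = 1, i = 0.
Intersections between consecutive envelope lines give the roots: for adjacent envelope indices i < j the intersection is x = (a_i − a_j) / (j − i). Reading off the sorted break points: {-6, -5, 4}.
Verification: at each break x_0, at least two indices attain the minimum of min_i(a_i + i · x_0).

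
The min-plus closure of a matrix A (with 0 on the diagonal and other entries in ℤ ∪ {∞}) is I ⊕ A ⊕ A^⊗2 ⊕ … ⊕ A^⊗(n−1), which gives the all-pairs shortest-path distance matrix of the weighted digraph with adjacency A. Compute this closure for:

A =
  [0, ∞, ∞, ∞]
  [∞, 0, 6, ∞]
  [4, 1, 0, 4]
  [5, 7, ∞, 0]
Closure =
  [0, ∞, ∞, ∞]
  [10, 0, 6, 10]
  [4, 1, 0, 4]
  [5, 7, 13, 0]

This is the Floyd-Warshall all-pairs shortest-path computation. For each intermediate vertex k = 0, 1, …, 3, update dist[i][j] ← min(dist[i][j], dist[i][k] + dist[k][j]). The final matrix gives, for each (i, j), the minimum total weight of any directed path from i to j (possibly empty when i = j).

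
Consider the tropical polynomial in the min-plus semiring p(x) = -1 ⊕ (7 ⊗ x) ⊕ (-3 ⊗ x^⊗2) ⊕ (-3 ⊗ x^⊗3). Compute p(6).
p(6) = -1

A tropical monomial a ⊗ x^⊗i evaluates to a + i · x. Evaluating each term at x = 6:
  Term 0 contributes -1 + 0 · 6 = -1
  Term 1 contributes 7 + 1 · 6 = 13
  Term 2 contributes -3 + 2 · 6 = 9
  Term 3 contributes -3 + 3 · 6 = 15
p(6) = ⊕ of these = min[-1, 13, 9, 15] = -1.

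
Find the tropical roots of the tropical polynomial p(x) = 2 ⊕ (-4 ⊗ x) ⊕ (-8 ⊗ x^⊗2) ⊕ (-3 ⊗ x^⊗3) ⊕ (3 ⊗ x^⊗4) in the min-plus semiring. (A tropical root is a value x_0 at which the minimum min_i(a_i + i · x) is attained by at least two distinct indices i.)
Roots: {-6, -5, 4, 6}

Each tropical root is a break point of the lower envelope of the lines y = a_i + i · x (there are 5 lines, with slopes 0, 1, ..., 4). Only the lines that attain the minimum somewhere contribute to roots; other lines are dominated. Here the surviving (envelope) indices are i = 4, i = 3, i = 2, i = 1, i = 0.
Intersections between consecutive envelope lines give the roots: for adjacent envelope indices i < j the intersection is x = (a_i − a_j) / (j − i). Reading off the sorted break points: {-6, -5, 4, 6}.
Verification: at each break x_0, at least two indices attain the minimum of min_i(a_i + i · x_0).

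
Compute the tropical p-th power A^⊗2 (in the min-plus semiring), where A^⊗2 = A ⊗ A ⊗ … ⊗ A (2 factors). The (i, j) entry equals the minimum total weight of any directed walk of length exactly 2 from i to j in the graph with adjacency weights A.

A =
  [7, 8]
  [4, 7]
A^⊗2 =
  [12, 15]
  [11, 12]

Each entry (A^⊗2)_ij equals the minimum over all length-2 walks i = v_0 → v_1 → … → v_2 = j of Σ_t A[v_t][v_{t+1}]. For example, for (i, j) = (0, 1) we minimise over 2 possible intermediate vertex sequences; the minimum is 15, attained along the walk 0 → 0 → 1.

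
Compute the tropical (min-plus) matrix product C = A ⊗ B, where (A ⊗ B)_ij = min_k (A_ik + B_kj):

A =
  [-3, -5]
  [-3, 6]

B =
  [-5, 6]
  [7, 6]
A ⊗ B =
  [-8, 1]
  [-8, 3]

Apply the min-plus product entry-by-entry:
  C[0][0] = min over k of (A[0][0] + B[0][0] = -3 + -5 = -8, A[0][1] + B[1][0] = -5 + 7 = 2) = -8 (attained at k = 0)
  C[0][1] = min over k of (A[0][0] + B[0][1] = -3 + 6 = 3, A[0][1] + B[1][1] = -5 + 6 = 1) = 1 (attained at k = 1)
  C[1][0] = min over k of (A[1][0] + B[0][0] = -3 + -5 = -8, A[1][1] + B[1][0] = 6 + 7 = 13) = -8 (attained at k = 0)
  C[1][1] = min over k of (A[1][0] + B[0][1] = -3 + 6 = 3, A[1][1] + B[1][1] = 6 + 6 = 12) = 3 (attained at k = 0)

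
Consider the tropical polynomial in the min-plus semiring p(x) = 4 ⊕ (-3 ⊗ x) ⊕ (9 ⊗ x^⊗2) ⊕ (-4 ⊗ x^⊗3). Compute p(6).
p(6) = 3

A tropical monomial a ⊗ x^⊗i evaluates to a + i · x. Evaluating each term at x = 6:
  Term 0 contributes 4 + 0 · 6 = 4
  Term 1 contributes -3 + 1 · 6 = 3
  Term 2 contributes 9 + 2 · 6 = 21
  Term 3 contributes -4 + 3 · 6 = 14
p(6) = ⊕ of these = min[4, 3, 21, 14] = 3.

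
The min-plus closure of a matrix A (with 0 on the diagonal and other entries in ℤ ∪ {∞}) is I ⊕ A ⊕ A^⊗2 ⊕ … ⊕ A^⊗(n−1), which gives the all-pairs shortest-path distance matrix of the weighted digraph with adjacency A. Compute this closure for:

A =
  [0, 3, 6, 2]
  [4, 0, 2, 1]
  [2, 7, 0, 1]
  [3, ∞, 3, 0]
Closure =
  [0, 3, 5, 2]
  [4, 0, 2, 1]
  [2, 5, 0, 1]
  [3, 6, 3, 0]

This is the Floyd-Warshall all-pairs shortest-path computation. For each intermediate vertex k = 0, 1, …, 3, update dist[i][j] ← min(dist[i][j], dist[i][k] + dist[k][j]). The final matrix gives, for each (i, j), the minimum total weight of any directed path from i to j (possibly empty when i = j).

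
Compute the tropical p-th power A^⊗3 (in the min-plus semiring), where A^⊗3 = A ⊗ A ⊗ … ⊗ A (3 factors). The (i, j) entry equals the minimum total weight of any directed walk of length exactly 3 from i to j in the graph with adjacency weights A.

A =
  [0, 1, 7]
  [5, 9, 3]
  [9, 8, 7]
A^⊗3 =
  [0, 1, 4]
  [5, 6, 9]
  [9, 10, 13]

Each entry (A^⊗3)_ij equals the minimum over all length-3 walks i = v_0 → v_1 → … → v_3 = j of Σ_t A[v_t][v_{t+1}]. For example, for (i, j) = (0, 2) we minimise over 9 possible intermediate vertex sequences; the minimum is 4, attained along the walk 0 → 0 → 1 → 2.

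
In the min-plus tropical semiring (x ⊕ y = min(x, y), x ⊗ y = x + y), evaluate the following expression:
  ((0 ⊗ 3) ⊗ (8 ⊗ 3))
((0 ⊗ 3) ⊗ (8 ⊗ 3)) = 14

Expand innermost to outermost. Recall ⊕ takes the minimum of its arguments and ⊗ takes their sum. Working out the expression ((0 ⊗ 3) ⊗ (8 ⊗ 3)) gives 14.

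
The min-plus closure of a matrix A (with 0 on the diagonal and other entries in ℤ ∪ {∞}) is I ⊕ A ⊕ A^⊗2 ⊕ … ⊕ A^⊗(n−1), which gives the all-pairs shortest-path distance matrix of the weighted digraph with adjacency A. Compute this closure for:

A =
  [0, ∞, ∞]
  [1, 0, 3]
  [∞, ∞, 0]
Closure =
  [0, ∞, ∞]
  [1, 0, 3]
  [∞, ∞, 0]

This is the Floyd-Warshall all-pairs shortest-path computation. For each intermediate vertex k = 0, 1, …, 2, update dist[i][j] ← min(dist[i][j], dist[i][k] + dist[k][j]). The final matrix gives, for each (i, j), the minimum total weight of any directed path from i to j (possibly empty when i = j).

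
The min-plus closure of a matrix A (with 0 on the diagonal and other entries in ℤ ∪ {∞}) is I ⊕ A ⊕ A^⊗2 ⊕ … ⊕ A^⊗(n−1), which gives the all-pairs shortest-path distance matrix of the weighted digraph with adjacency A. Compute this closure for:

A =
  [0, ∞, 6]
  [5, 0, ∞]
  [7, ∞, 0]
Closure =
  [0, ∞, 6]
  [5, 0, 11]
  [7, ∞, 0]

This is the Floyd-Warshall all-pairs shortest-path computation. For each intermediate vertex k = 0, 1, …, 2, update dist[i][j] ← min(dist[i][j], dist[i][k] + dist[k][j]). The final matrix gives, for each (i, j), the minimum total weight of any directed path from i to j (possibly empty when i = j).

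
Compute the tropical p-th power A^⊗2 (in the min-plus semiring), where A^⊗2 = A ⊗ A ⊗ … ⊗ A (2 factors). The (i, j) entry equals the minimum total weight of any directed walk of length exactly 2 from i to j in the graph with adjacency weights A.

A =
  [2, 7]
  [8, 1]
A^⊗2 =
  [4, 8]
  [9, 2]

Each entry (A^⊗2)_ij equals the minimum over all length-2 walks i = v_0 → v_1 → … → v_2 = j of Σ_t A[v_t][v_{t+1}]. For example, for (i, j) = (0, 1) we minimise over 2 possible intermediate vertex sequences; the minimum is 8, attained along the walk 0 → 1 → 1.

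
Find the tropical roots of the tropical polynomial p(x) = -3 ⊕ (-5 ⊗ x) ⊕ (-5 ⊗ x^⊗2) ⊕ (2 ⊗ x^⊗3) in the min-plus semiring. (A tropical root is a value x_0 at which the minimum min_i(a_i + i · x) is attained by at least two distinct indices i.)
Roots: {-7, 0, 2}

Each tropical root is a break point of the lower envelope of the lines y = a_i + i · x (there are 4 lines, with slopes 0, 1, ..., 3). Only the lines that attain the minimum somewhere contribute to roots; other lines are dominated. Here the surviving (envelope) indices are i = 3, i = 2, i = 1, i = 0.
Intersections between consecutive envelope lines give the roots: for adjacent envelope indices i < j the intersection is x = (a_i − a_j) / (j − i). Reading off the sorted break points: {-7, 0, 2}.
Verification: at each break x_0, at least two indices attain the minimum of min_i(a_i + i · x_0).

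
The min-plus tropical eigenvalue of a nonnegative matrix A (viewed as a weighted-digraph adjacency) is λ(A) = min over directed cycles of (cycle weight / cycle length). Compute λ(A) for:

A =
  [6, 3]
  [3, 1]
λ(A) = 1

Enumerate directed cycles and compute their means (weight / length). Sample:
  cycle 0 → 0: weight = 6, length = 1, mean = 6/1 ≈ 6.000
  cycle 1 → 1: weight = 1, length = 1, mean = 1/1 ≈ 1.000
  cycle 0 → 1 → 0: weight = 6, length = 2, mean = 6/2 ≈ 3.000
  cycle 1 → 0 → 1: weight = 6, length = 2, mean = 6/2 ≈ 3.000
Minimum mean = 1.000, attained e.g. along the cycle 1 → 1 with weight 1 and length 1. So λ(A) = 1/1 = 1.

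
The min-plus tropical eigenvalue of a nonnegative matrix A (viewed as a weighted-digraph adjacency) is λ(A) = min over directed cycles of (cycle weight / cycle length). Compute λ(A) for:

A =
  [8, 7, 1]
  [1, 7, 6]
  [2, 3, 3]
λ(A) = 3/2

Enumerate directed cycles and compute their means (weight / length). Sample:
  cycle 0 → 0: weight = 8, length = 1, mean = 8/1 ≈ 8.000
  cycle 1 → 1: weight = 7, length = 1, mean = 7/1 ≈ 7.000
  cycle 2 → 2: weight = 3, length = 1, mean = 3/1 ≈ 3.000
  cycle 0 → 1 → 0: weight = 8, length = 2, mean = 8/2 ≈ 4.000
  cycle 0 → 2 → 0: weight = 3, length = 2, mean = 3/2 ≈ 1.500
  cycle 1 → 0 → 1: weight = 8, length = 2, mean = 8/2 ≈ 4.000
Minimum mean = 1.500, attained e.g. along the cycle 0 → 2 → 0 with weight 3 and length 2. So λ(A) = 3/2 = 3/2.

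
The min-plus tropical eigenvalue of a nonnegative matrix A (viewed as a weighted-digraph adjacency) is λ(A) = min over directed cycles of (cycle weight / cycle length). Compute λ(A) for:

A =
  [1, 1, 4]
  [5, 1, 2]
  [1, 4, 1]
λ(A) = 1

Enumerate directed cycles and compute their means (weight / length). Sample:
  cycle 0 → 0: weight = 1, length = 1, mean = 1/1 ≈ 1.000
  cycle 1 → 1: weight = 1, length = 1, mean = 1/1 ≈ 1.000
  cycle 2 → 2: weight = 1, length = 1, mean = 1/1 ≈ 1.000
  cycle 0 → 1 → 0: weight = 6, length = 2, mean = 6/2 ≈ 3.000
  cycle 0 → 2 → 0: weight = 5, length = 2, mean = 5/2 ≈ 2.500
  cycle 1 → 0 → 1: weight = 6, length = 2, mean = 6/2 ≈ 3.000
Minimum mean = 1.000, attained e.g. along the cycle 0 → 0 with weight 1 and length 1. So λ(A) = 1/1 = 1.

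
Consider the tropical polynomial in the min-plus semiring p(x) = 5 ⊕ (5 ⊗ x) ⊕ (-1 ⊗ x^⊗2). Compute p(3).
p(3) = 5

A tropical monomial a ⊗ x^⊗i evaluates to a + i · x. Evaluating each term at x = 3:
  Term 0 contributes 5 + 0 · 3 = 5
  Term 1 contributes 5 + 1 · 3 = 8
  Term 2 contributes -1 + 2 · 3 = 5
p(3) = ⊕ of these = min[5, 8, 5] = 5.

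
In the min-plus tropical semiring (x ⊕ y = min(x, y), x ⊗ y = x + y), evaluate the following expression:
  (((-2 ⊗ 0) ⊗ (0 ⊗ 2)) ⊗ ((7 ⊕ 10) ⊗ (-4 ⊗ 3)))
(((-2 ⊗ 0) ⊗ (0 ⊗ 2)) ⊗ ((7 ⊕ 10) ⊗ (-4 ⊗ 3))) = 6

Expand innermost to outermost. Recall ⊕ takes the minimum of its arguments and ⊗ takes their sum. Working out the expression (((-2 ⊗ 0) ⊗ (0 ⊗ 2)) ⊗ ((7 ⊕ 10) ⊗ (-4 ⊗ 3))) gives 6.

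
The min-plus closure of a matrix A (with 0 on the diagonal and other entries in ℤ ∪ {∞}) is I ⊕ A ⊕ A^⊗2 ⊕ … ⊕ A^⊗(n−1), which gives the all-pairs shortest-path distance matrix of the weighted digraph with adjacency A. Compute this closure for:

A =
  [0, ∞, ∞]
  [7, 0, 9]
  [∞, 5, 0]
Closure =
  [0, ∞, ∞]
  [7, 0, 9]
  [12, 5, 0]

This is the Floyd-Warshall all-pairs shortest-path computation. For each intermediate vertex k = 0, 1, …, 2, update dist[i][j] ← min(dist[i][j], dist[i][k] + dist[k][j]). The final matrix gives, for each (i, j), the minimum total weight of any directed path from i to j (possibly empty when i = j).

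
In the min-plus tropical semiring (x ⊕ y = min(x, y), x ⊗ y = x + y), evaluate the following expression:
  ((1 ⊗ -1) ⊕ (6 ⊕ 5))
((1 ⊗ -1) ⊕ (6 ⊕ 5)) = 0

Expand innermost to outermost. Recall ⊕ takes the minimum of its arguments and ⊗ takes their sum. Working out the expression ((1 ⊗ -1) ⊕ (6 ⊕ 5)) gives 0.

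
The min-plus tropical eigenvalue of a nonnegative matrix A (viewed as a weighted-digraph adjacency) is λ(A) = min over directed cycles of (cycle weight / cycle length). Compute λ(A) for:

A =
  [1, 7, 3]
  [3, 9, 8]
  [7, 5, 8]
λ(A) = 1

Enumerate directed cycles and compute their means (weight / length). Sample:
  cycle 0 → 0: weight = 1, length = 1, mean = 1/1 ≈ 1.000
  cycle 1 → 1: weight = 9, length = 1, mean = 9/1 ≈ 9.000
  cycle 2 → 2: weight = 8, length = 1, mean = 8/1 ≈ 8.000
  cycle 0 → 1 → 0: weight = 10, length = 2, mean = 10/2 ≈ 5.000
  cycle 0 → 2 → 0: weight = 10, length = 2, mean = 10/2 ≈ 5.000
  cycle 1 → 0 → 1: weight = 10, length = 2, mean = 10/2 ≈ 5.000
Minimum mean = 1.000, attained e.g. along the cycle 0 → 0 with weight 1 and length 1. So λ(A) = 1/1 = 1.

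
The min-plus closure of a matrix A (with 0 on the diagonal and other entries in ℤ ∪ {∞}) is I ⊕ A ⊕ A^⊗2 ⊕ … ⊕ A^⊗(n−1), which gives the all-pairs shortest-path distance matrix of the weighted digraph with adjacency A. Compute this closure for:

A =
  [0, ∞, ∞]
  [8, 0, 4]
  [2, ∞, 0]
Closure =
  [0, ∞, ∞]
  [6, 0, 4]
  [2, ∞, 0]

This is the Floyd-Warshall all-pairs shortest-path computation. For each intermediate vertex k = 0, 1, …, 2, update dist[i][j] ← min(dist[i][j], dist[i][k] + dist[k][j]). The final matrix gives, for each (i, j), the minimum total weight of any directed path from i to j (possibly empty when i = j).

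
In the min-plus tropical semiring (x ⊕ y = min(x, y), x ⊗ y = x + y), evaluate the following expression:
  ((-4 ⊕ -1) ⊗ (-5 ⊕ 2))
((-4 ⊕ -1) ⊗ (-5 ⊕ 2)) = -9

Expand innermost to outermost. Recall ⊕ takes the minimum of its arguments and ⊗ takes their sum. Working out the expression ((-4 ⊕ -1) ⊗ (-5 ⊕ 2)) gives -9.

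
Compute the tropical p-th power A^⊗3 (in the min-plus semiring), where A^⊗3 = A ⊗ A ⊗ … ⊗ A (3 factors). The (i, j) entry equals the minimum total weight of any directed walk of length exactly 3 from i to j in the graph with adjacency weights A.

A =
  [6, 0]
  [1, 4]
A^⊗3 =
  [5, 1]
  [2, 5]

Each entry (A^⊗3)_ij equals the minimum over all length-3 walks i = v_0 → v_1 → … → v_3 = j of Σ_t A[v_t][v_{t+1}]. For example, for (i, j) = (0, 1) we minimise over 4 possible intermediate vertex sequences; the minimum is 1, attained along the walk 0 → 1 → 0 → 1.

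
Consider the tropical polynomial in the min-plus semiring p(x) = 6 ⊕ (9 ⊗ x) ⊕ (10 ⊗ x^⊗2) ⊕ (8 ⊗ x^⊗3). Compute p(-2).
p(-2) = 2

A tropical monomial a ⊗ x^⊗i evaluates to a + i · x. Evaluating each term at x = -2:
  Term 0 contributes 6 + 0 · -2 = 6
  Term 1 contributes 9 + 1 · -2 = 7
  Term 2 contributes 10 + 2 · -2 = 6
  Term 3 contributes 8 + 3 · -2 = 2
p(-2) = ⊕ of these = min[6, 7, 6, 2] = 2.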